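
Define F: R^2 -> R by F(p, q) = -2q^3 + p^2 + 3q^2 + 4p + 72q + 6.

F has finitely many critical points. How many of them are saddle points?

1

F separates as a function of p plus a function of q, so ∇F=0 decouples.
∂F/∂p = 2(p + 2) = 0 at p ∈ {-2}; ∂F/∂q = -6(q - 4)(q + 3) = 0 at q ∈ {-3, 4}.
The Hessian is diagonal: diag(F_pp, F_qq). Second derivatives: F_pp(-2)=2; F_qq(-3)=42, F_qq(4)=-42.
Saddle points occur where the two diagonal entries have opposite signs: (-2, 4). Count: 1.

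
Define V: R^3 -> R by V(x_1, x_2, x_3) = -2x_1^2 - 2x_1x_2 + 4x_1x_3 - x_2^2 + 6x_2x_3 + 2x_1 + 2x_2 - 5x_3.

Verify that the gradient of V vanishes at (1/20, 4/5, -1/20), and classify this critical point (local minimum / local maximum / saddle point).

∇V = (-4x_1 - 2x_2 + 4x_3 + 2, -2x_1 - 2x_2 + 6x_3 + 2, 4x_1 + 6x_2 - 5); substituting (1/20, 4/5, -1/20) gives ∇V = (0, 0, 0), so (1/20, 4/5, -1/20) is indeed a critical point.
The Hessian is constant: H = [[-4, -2, 4], [-2, -2, 6], [4, 6, 0]].
Leading principal minors: Δ₁ = -4, Δ₂ = 4, Δ₃ = 80.
The minors fit neither the all-positive nor the alternating-sign pattern, so H is indefinite: a saddle point.

saddle point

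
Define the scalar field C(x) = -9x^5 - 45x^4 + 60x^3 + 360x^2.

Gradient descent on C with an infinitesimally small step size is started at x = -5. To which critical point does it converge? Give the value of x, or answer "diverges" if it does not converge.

-4

C'(x) = -45x(x - 2)(x + 2)(x + 4), so C'(-5) = -4725.
Gradient descent moves in the -C' direction, i.e. x is increasing.
The nearest critical point in that direction is x = -4, where C'' = 2160 > 0 (a local minimum). The iterate converges there.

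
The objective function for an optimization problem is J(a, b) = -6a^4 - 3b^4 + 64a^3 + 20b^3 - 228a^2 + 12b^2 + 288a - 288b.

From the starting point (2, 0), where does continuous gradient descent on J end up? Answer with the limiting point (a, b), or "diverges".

J is separable, so gradient descent decouples: a follows -∂J/∂a, b follows -∂J/∂b.
∂J/∂a = -24(a - 4)(a - 3)(a - 1); at a=2 this is -48, so a increases.
∂J/∂b = -12(b - 4)(b - 3)(b + 2); at b=0 this is -288, so b increases.
a converges to its nearest critical value 3 (a local min of the a-part); b converges to 3. The iterate converges to (3, 3).

(3, 3)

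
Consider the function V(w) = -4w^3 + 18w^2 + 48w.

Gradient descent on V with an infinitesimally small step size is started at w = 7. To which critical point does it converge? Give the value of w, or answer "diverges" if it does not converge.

diverges

V'(w) = -12(w - 4)(w + 1), so V'(7) = -288.
Gradient descent moves in the -V' direction, i.e. w is increasing.
There is no critical point above w=7, and V' keeps the same sign, so the iterate runs off to +∞.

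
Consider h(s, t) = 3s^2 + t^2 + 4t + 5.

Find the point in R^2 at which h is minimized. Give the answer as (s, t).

(0, -2)

h(s,t) separates as P(s) + Q(t) + 5, so its minimum is min P + min Q + 5.
P'(s) = 6s vanishes at s ∈ {0}; Q'(t) = 2(t + 2) vanishes at t ∈ {-2}.
Local minima of P (where P''>0): P(0)=0. Local minima of Q: Q(-2)=-4.
So the global minimum of h is P(0) + Q(-2) + 5 = 0 − 4 + 5 = 1, attained at (0, -2).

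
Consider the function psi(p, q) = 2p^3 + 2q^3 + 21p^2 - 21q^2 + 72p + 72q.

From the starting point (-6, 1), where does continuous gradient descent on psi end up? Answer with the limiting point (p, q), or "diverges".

psi is separable, so gradient descent decouples: p follows -∂psi/∂p, q follows -∂psi/∂q.
∂psi/∂p = 6(p + 3)(p + 4); at p=-6 this is 36, so p decreases.
∂psi/∂q = 6(q - 4)(q - 3); at q=1 this is 36, so q decreases.
The p-coordinate has no critical point in that direction and runs off to infinity.

diverges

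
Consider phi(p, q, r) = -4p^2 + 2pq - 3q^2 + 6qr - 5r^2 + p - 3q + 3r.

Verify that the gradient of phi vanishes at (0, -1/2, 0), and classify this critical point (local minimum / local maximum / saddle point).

local maximum

∇phi = (-8p + 2q + 1, 2p - 6q + 6r - 3, 6q - 10r + 3); substituting (0, -1/2, 0) gives ∇phi = (0, 0, 0), so (0, -1/2, 0) is indeed a critical point.
The Hessian is constant: H = [[-8, 2, 0], [2, -6, 6], [0, 6, -10]].
Leading principal minors: Δ₁ = -8, Δ₂ = 44, Δ₃ = -152.
The minors alternate sign starting negative (−, +, −), so H is negative definite: a local maximum.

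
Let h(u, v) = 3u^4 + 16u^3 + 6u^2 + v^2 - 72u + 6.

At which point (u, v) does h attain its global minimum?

(1, 0)

h(u,v) separates as P(u) + Q(v) + 6, so its minimum is min P + min Q + 6.
P'(u) = 12(u - 1)(u + 2)(u + 3) vanishes at u ∈ {-3, -2, 1}; Q'(v) = 2v vanishes at v ∈ {0}.
Local minima of P (where P''>0): P(-3)=81, P(1)=-47. Local minima of Q: Q(0)=0.
So the global minimum of h is P(1) + Q(0) + 6 = -47 + 0 + 6 = -41, attained at (1, 0).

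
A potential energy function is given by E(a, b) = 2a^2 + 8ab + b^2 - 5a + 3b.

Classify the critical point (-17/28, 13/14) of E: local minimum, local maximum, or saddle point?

saddle point

The Hessian of E is constant: H = [[4, 8], [8, 2]].
det(H) = 4·2 − 8² = -56.
Since det(H) < 0, H is indefinite and the critical point is a saddle point.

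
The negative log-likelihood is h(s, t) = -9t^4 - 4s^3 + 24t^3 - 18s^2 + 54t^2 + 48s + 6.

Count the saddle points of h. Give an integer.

h separates as a function of s plus a function of t, so ∇h=0 decouples.
∂h/∂s = -12(s - 1)(s + 4) = 0 at s ∈ {-4, 1}; ∂h/∂t = -36t(t - 3)(t + 1) = 0 at t ∈ {-1, 0, 3}.
The Hessian is diagonal: diag(h_ss, h_tt). Second derivatives: h_ss(-4)=60, h_ss(1)=-60; h_tt(-1)=-144, h_tt(0)=108, h_tt(3)=-432.
Saddle points occur where the two diagonal entries have opposite signs: (-4, -1), (-4, 3), (1, 0). Count: 3.

3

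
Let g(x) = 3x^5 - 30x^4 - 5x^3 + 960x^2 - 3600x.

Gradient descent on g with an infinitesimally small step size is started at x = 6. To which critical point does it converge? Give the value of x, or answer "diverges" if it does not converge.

g'(x) = 15(x - 5)(x - 4)(x - 3)(x + 4), so g'(6) = 900.
Gradient descent moves in the -g' direction, i.e. x is decreasing.
The nearest critical point in that direction is x = 5, where g'' = 270 > 0 (a local minimum). The iterate converges there.

5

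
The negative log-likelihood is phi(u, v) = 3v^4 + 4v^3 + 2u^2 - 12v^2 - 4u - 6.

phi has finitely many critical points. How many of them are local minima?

2

phi separates as a function of u plus a function of v, so ∇phi=0 decouples.
∂phi/∂u = 4(u - 1) = 0 at u ∈ {1}; ∂phi/∂v = 12v(v - 1)(v + 2) = 0 at v ∈ {-2, 0, 1}.
The Hessian is diagonal: diag(phi_uu, phi_vv). Second derivatives: phi_uu(1)=4; phi_vv(-2)=72, phi_vv(0)=-24, phi_vv(1)=36.
Local minima occur where both diagonal entries positive: (1, -2), (1, 1). Count: 2.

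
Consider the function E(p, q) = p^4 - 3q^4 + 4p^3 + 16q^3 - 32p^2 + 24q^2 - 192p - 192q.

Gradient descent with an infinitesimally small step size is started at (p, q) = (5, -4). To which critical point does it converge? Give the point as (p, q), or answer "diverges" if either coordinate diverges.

diverges

E is separable, so gradient descent decouples: p follows -∂E/∂p, q follows -∂E/∂q.
∂E/∂p = 4(p - 4)(p + 3)(p + 4); at p=5 this is 288, so p decreases.
∂E/∂q = -12(q - 4)(q - 2)(q + 2); at q=-4 this is 1152, so q decreases.
The q-coordinate has no critical point in that direction and runs off to infinity.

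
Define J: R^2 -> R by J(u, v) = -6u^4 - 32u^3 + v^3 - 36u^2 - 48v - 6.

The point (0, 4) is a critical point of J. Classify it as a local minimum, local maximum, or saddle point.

The mixed partial ∂²J/∂u∂v is 0, so the Hessian at any point is diag(J_uu, J_vv) = diag(-24(3u^2 + 8u + 3), 6v).
At (0, 4): H = diag(-72, 24).
The eigenvalues have opposite signs, so H is indefinite: a saddle point.

saddle point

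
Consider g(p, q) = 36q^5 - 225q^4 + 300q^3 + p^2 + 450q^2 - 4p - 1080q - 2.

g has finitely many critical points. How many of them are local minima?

g separates as a function of p plus a function of q, so ∇g=0 decouples.
∂g/∂p = 2(p - 2) = 0 at p ∈ {2}; ∂g/∂q = 180(q - 3)(q - 2)(q - 1)(q + 1) = 0 at q ∈ {-1, 1, 2, 3}.
The Hessian is diagonal: diag(g_pp, g_qq). Second derivatives: g_pp(2)=2; g_qq(-1)=-4320, g_qq(1)=720, g_qq(2)=-540, g_qq(3)=1440.
Local minima occur where both diagonal entries positive: (2, 1), (2, 3). Count: 2.

2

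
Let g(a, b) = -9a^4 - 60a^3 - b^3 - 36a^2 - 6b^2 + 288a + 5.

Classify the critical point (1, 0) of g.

The mixed partial ∂²g/∂a∂b is 0, so the Hessian at any point is diag(g_aa, g_bb) = diag(-36(3a^2 + 10a + 2), -6(b + 2)).
At (1, 0): H = diag(-540, -12).
Both eigenvalues are negative, so H is negative definite: a local maximum.

local maximum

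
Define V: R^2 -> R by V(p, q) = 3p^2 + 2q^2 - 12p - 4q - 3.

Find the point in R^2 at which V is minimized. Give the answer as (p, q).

(2, 1)

V(p,q) separates as A(p) + B(q) − 3, so its minimum is min A + min B − 3.
A'(p) = 6p - 12 vanishes at p ∈ {2}; B'(q) = 4q - 4 vanishes at q ∈ {1}.
Local minima of A (where A''>0): A(2)=-12. Local minima of B: B(1)=-2.
So the global minimum of V is A(2) + B(1) − 3 = -12 − 2 − 3 = -17, attained at (2, 1).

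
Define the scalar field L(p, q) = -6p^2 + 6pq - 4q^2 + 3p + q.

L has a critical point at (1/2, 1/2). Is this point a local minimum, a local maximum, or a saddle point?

local maximum

The Hessian of L is constant: H = [[-12, 6], [6, -8]].
det(H) = (-12)·(-8) − 6² = 60.
det(H) > 0 and tr(H) = -20 < 0, so H is negative definite and the point is a local maximum.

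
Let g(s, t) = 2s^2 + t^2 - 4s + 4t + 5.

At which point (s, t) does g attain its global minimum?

(1, -2)

g(s,t) separates as P(s) + Q(t) + 5, so its minimum is min P + min Q + 5.
P'(s) = 4s - 4 vanishes at s ∈ {1}; Q'(t) = 2(t + 2) vanishes at t ∈ {-2}.
Local minima of P (where P''>0): P(1)=-2. Local minima of Q: Q(-2)=-4.
So the global minimum of g is P(1) + Q(-2) + 5 = -2 − 4 + 5 = -1, attained at (1, -2).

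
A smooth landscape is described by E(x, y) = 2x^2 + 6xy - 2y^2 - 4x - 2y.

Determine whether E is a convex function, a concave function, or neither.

E is quadratic, so its Hessian is the constant matrix H = [[4, 6], [6, -4]].
det(H) = -52, tr(H) = 0.
det(H) < 0, so H is indefinite: neither convex nor concave.

neither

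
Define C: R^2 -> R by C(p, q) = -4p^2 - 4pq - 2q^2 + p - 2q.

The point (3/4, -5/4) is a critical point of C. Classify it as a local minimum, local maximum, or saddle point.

The Hessian of C is constant: H = [[-8, -4], [-4, -4]].
det(H) = (-8)·(-4) − (-4)² = 16.
det(H) > 0 and tr(H) = -12 < 0, so H is negative definite and the point is a local maximum.

local maximum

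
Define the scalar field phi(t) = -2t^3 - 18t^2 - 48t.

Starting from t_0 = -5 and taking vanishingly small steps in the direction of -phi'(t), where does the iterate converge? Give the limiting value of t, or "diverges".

phi'(t) = -6(t + 2)(t + 4), so phi'(-5) = -18.
Gradient descent moves in the -phi' direction, i.e. t is increasing.
The nearest critical point in that direction is t = -4, where phi'' = 12 > 0 (a local minimum). The iterate converges there.

-4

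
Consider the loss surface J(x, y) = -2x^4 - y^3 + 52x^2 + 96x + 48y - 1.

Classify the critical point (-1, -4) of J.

The mixed partial ∂²J/∂x∂y is 0, so the Hessian at any point is diag(J_xx, J_yy) = diag(8(-3x^2 + 13), -6y).
At (-1, -4): H = diag(80, 24).
Both eigenvalues are positive, so H is positive definite: a local minimum.

local minimum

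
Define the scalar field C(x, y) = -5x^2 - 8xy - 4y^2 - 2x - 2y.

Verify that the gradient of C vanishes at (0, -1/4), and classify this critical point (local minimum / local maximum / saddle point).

local maximum

∇C = (-10x - 8y - 2, -8x - 8y - 2); substituting (0, -1/4) gives ∇C = (0, 0), so (0, -1/4) is indeed a critical point.
The Hessian of C is constant: H = [[-10, -8], [-8, -8]].
det(H) = (-10)·(-8) − (-8)² = 16.
det(H) > 0 and tr(H) = -18 < 0, so H is negative definite and the point is a local maximum.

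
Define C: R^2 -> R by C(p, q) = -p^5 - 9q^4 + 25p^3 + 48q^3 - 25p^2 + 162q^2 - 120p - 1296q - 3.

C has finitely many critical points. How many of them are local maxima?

4

C separates as a function of p plus a function of q, so ∇C=0 decouples.
∂C/∂p = -5(p - 3)(p - 2)(p + 1)(p + 4) = 0 at p ∈ {-4, -1, 2, 3}; ∂C/∂q = -36(q - 4)(q - 3)(q + 3) = 0 at q ∈ {-3, 3, 4}.
The Hessian is diagonal: diag(C_pp, C_qq). Second derivatives: C_pp(-4)=630, C_pp(-1)=-180, C_pp(2)=90, C_pp(3)=-140; C_qq(-3)=-1512, C_qq(3)=216, C_qq(4)=-252.
Local maxima occur where both diagonal entries negative: (-1, -3), (-1, 4), (3, -3), (3, 4). Count: 4.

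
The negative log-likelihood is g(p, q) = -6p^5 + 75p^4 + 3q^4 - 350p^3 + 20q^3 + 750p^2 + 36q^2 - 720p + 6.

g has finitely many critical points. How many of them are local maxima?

g separates as a function of p plus a function of q, so ∇g=0 decouples.
∂g/∂p = -30(p - 4)(p - 3)(p - 2)(p - 1) = 0 at p ∈ {1, 2, 3, 4}; ∂g/∂q = 12q(q + 2)(q + 3) = 0 at q ∈ {-3, -2, 0}.
The Hessian is diagonal: diag(g_pp, g_qq). Second derivatives: g_pp(1)=180, g_pp(2)=-60, g_pp(3)=60, g_pp(4)=-180; g_qq(-3)=36, g_qq(-2)=-24, g_qq(0)=72.
Local maxima occur where both diagonal entries negative: (2, -2), (4, -2). Count: 2.

2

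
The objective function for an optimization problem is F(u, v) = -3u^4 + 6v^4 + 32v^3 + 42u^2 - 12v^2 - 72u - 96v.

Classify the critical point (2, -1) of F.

The mixed partial ∂²F/∂u∂v is 0, so the Hessian at any point is diag(F_uu, F_vv) = diag(12(-3u^2 + 7), 24(3v^2 + 8v - 1)).
At (2, -1): H = diag(-60, -144).
Both eigenvalues are negative, so H is negative definite: a local maximum.

local maximum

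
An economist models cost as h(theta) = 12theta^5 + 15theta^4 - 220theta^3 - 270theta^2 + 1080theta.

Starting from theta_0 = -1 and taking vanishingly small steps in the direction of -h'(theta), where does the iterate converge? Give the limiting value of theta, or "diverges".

-2

h'(theta) = 60(theta - 3)(theta - 1)(theta + 2)(theta + 3), so h'(-1) = 960.
Gradient descent moves in the -h' direction, i.e. theta is decreasing.
The nearest critical point in that direction is theta = -2, where h'' = 900 > 0 (a local minimum). The iterate converges there.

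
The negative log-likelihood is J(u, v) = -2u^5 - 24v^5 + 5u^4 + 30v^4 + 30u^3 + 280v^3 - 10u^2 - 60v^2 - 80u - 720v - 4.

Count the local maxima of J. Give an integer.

J separates as a function of u plus a function of v, so ∇J=0 decouples.
∂J/∂u = -10(u - 4)(u - 1)(u + 1)(u + 2) = 0 at u ∈ {-2, -1, 1, 4}; ∂J/∂v = -120(v - 3)(v - 1)(v + 1)(v + 2) = 0 at v ∈ {-2, -1, 1, 3}.
The Hessian is diagonal: diag(J_uu, J_vv). Second derivatives: J_uu(-2)=180, J_uu(-1)=-100, J_uu(1)=180, J_uu(4)=-900; J_vv(-2)=1800, J_vv(-1)=-960, J_vv(1)=1440, J_vv(3)=-4800.
Local maxima occur where both diagonal entries negative: (-1, -1), (-1, 3), (4, -1), (4, 3). Count: 4.

4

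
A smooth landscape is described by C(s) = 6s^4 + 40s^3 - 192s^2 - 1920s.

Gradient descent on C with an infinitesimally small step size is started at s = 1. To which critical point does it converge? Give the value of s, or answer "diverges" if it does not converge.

4

C'(s) = 24(s - 4)(s + 4)(s + 5), so C'(1) = -2160.
Gradient descent moves in the -C' direction, i.e. s is increasing.
The nearest critical point in that direction is s = 4, where C'' = 1728 > 0 (a local minimum). The iterate converges there.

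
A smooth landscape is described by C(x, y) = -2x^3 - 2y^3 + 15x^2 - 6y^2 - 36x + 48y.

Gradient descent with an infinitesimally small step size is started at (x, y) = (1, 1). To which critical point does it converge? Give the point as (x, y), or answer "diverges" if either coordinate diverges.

(2, -4)

C is separable, so gradient descent decouples: x follows -∂C/∂x, y follows -∂C/∂y.
∂C/∂x = -6(x - 3)(x - 2); at x=1 this is -12, so x increases.
∂C/∂y = -6(y - 2)(y + 4); at y=1 this is 30, so y decreases.
x converges to its nearest critical value 2 (a local min of the x-part); y converges to -4. The iterate converges to (2, -4).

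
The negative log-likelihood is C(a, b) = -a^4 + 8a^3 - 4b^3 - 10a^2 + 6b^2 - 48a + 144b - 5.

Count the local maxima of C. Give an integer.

C separates as a function of a plus a function of b, so ∇C=0 decouples.
∂C/∂a = -4(a - 4)(a - 3)(a + 1) = 0 at a ∈ {-1, 3, 4}; ∂C/∂b = -12(b - 4)(b + 3) = 0 at b ∈ {-3, 4}.
The Hessian is diagonal: diag(C_aa, C_bb). Second derivatives: C_aa(-1)=-80, C_aa(3)=16, C_aa(4)=-20; C_bb(-3)=84, C_bb(4)=-84.
Local maxima occur where both diagonal entries negative: (-1, 4), (4, 4). Count: 2.

2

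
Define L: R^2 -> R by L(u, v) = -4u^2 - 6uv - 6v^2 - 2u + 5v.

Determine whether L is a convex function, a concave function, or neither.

concave

L is quadratic, so its Hessian is the constant matrix H = [[-8, -6], [-6, -12]].
det(H) = 60, tr(H) = -20.
det(H) > 0 and tr(H) < 0, so H is negative definite everywhere: concave.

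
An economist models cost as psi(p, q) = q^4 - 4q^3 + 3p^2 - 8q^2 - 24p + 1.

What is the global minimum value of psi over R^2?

psi(p,q) separates as A(p) + B(q) + 1, so its minimum is min A + min B + 1.
A'(p) = 6p - 24 vanishes at p ∈ {4}; B'(q) = 4q(q - 4)(q + 1) vanishes at q ∈ {-1, 0, 4}.
Local minima of A (where A''>0): A(4)=-48. Local minima of B: B(-1)=-3, B(4)=-128.
So the global minimum of psi is A(4) + B(4) + 1 = -48 − 128 + 1 = -175, attained at (4, 4).

-175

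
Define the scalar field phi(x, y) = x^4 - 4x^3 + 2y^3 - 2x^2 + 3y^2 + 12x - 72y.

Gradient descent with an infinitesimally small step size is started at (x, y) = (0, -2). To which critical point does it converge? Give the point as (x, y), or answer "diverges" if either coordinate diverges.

phi is separable, so gradient descent decouples: x follows -∂phi/∂x, y follows -∂phi/∂y.
∂phi/∂x = 4(x - 3)(x - 1)(x + 1); at x=0 this is 12, so x decreases.
∂phi/∂y = 6(y - 3)(y + 4); at y=-2 this is -60, so y increases.
x converges to its nearest critical value -1 (a local min of the x-part); y converges to 3. The iterate converges to (-1, 3).

(-1, 3)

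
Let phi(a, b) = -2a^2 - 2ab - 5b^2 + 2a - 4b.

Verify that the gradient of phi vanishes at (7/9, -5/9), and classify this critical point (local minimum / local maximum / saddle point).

∇phi = (-4a - 2b + 2, -2a - 10b - 4); substituting (7/9, -5/9) gives ∇phi = (0, 0), so (7/9, -5/9) is indeed a critical point.
The Hessian of phi is constant: H = [[-4, -2], [-2, -10]].
det(H) = (-4)·(-10) − (-2)² = 36.
det(H) > 0 and tr(H) = -14 < 0, so H is negative definite and the point is a local maximum.

local maximum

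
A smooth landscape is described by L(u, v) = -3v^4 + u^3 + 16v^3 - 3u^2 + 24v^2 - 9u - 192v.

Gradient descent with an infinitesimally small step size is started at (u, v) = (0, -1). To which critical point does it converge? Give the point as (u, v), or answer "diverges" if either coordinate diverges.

L is separable, so gradient descent decouples: u follows -∂L/∂u, v follows -∂L/∂v.
∂L/∂u = 3(u - 3)(u + 1); at u=0 this is -9, so u increases.
∂L/∂v = -12(v - 4)(v - 2)(v + 2); at v=-1 this is -180, so v increases.
u converges to its nearest critical value 3 (a local min of the u-part); v converges to 2. The iterate converges to (3, 2).

(3, 2)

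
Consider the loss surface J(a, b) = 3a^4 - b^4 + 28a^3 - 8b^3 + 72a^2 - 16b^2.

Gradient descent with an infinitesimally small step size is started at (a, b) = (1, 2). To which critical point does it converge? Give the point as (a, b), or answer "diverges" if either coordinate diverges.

J is separable, so gradient descent decouples: a follows -∂J/∂a, b follows -∂J/∂b.
∂J/∂a = 12a(a + 3)(a + 4); at a=1 this is 240, so a decreases.
∂J/∂b = -4b(b + 2)(b + 4); at b=2 this is -192, so b increases.
The b-coordinate has no critical point in that direction and runs off to infinity.

diverges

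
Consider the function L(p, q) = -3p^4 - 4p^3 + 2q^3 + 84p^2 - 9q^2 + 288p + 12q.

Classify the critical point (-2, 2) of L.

local minimum

The mixed partial ∂²L/∂p∂q is 0, so the Hessian at any point is diag(L_pp, L_qq) = diag(12(-3p^2 - 2p + 14), 6(2q - 3)).
At (-2, 2): H = diag(72, 6).
Both eigenvalues are positive, so H is positive definite: a local minimum.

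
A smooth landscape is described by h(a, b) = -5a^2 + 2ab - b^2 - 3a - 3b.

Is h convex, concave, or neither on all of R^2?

h is quadratic, so its Hessian is the constant matrix H = [[-10, 2], [2, -2]].
det(H) = 16, tr(H) = -12.
det(H) > 0 and tr(H) < 0, so H is negative definite everywhere: concave.

concave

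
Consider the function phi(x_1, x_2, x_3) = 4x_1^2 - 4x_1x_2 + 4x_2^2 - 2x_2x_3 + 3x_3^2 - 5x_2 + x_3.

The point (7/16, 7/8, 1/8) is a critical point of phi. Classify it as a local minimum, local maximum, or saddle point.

local minimum

The Hessian is constant: H = [[8, -4, 0], [-4, 8, -2], [0, -2, 6]].
Leading principal minors: Δ₁ = 8, Δ₂ = 48, Δ₃ = 256.
All leading minors are positive, so H is positive definite: a local minimum.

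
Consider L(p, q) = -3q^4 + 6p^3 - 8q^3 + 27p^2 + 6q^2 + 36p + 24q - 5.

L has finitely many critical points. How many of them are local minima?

L separates as a function of p plus a function of q, so ∇L=0 decouples.
∂L/∂p = 18(p + 1)(p + 2) = 0 at p ∈ {-2, -1}; ∂L/∂q = -12(q - 1)(q + 1)(q + 2) = 0 at q ∈ {-2, -1, 1}.
The Hessian is diagonal: diag(L_pp, L_qq). Second derivatives: L_pp(-2)=-18, L_pp(-1)=18; L_qq(-2)=-36, L_qq(-1)=24, L_qq(1)=-72.
Local minima occur where both diagonal entries positive: (-1, -1). Count: 1.

1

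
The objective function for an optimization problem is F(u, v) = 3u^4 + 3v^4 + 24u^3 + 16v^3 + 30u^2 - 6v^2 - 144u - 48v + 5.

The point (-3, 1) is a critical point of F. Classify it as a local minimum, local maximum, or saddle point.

The mixed partial ∂²F/∂u∂v is 0, so the Hessian at any point is diag(F_uu, F_vv) = diag(12(3u^2 + 12u + 5), 12(3v^2 + 8v - 1)).
At (-3, 1): H = diag(-48, 120).
The eigenvalues have opposite signs, so H is indefinite: a saddle point.

saddle point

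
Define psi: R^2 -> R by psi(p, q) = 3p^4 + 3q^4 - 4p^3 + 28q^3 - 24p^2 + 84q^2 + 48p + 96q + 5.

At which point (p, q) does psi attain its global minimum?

psi(p,q) separates as A(p) + B(q) + 5, so its minimum is min A + min B + 5.
A'(p) = 12(p - 2)(p - 1)(p + 2) vanishes at p ∈ {-2, 1, 2}; B'(q) = 12(q + 1)(q + 2)(q + 4) vanishes at q ∈ {-4, -2, -1}.
Local minima of A (where A''>0): A(-2)=-112, A(2)=16. Local minima of B: B(-4)=-64, B(-1)=-37.
So the global minimum of psi is A(-2) + B(-4) + 5 = -112 − 64 + 5 = -171, attained at (-2, -4).

(-2, -4)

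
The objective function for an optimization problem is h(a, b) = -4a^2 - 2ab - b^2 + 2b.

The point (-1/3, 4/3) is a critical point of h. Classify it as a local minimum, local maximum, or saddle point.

The Hessian of h is constant: H = [[-8, -2], [-2, -2]].
det(H) = (-8)·(-2) − (-2)² = 12.
det(H) > 0 and tr(H) = -10 < 0, so H is negative definite and the point is a local maximum.

local maximum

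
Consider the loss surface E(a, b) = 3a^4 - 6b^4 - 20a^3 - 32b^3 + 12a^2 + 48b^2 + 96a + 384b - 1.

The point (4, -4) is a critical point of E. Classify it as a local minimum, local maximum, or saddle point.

saddle point

The mixed partial ∂²E/∂a∂b is 0, so the Hessian at any point is diag(E_aa, E_bb) = diag(12(3a^2 - 10a + 2), 24(-3b^2 - 8b + 4)).
At (4, -4): H = diag(120, -288).
The eigenvalues have opposite signs, so H is indefinite: a saddle point.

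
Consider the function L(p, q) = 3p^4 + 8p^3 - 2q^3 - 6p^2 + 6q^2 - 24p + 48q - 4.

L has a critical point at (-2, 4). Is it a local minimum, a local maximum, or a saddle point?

saddle point

The mixed partial ∂²L/∂p∂q is 0, so the Hessian at any point is diag(L_pp, L_qq) = diag(12(3p^2 + 4p - 1), 12(-q + 1)).
At (-2, 4): H = diag(36, -36).
The eigenvalues have opposite signs, so H is indefinite: a saddle point.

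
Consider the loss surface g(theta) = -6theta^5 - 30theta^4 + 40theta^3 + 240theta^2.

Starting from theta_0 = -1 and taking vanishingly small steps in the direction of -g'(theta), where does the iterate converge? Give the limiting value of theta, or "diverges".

g'(theta) = -30theta(theta - 2)(theta + 2)(theta + 4), so g'(-1) = -270.
Gradient descent moves in the -g' direction, i.e. theta is increasing.
The nearest critical point in that direction is theta = 0, where g'' = 480 > 0 (a local minimum). The iterate converges there.

0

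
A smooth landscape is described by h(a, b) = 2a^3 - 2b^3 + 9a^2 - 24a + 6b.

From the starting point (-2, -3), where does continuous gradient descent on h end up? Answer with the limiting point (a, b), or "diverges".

h is separable, so gradient descent decouples: a follows -∂h/∂a, b follows -∂h/∂b.
∂h/∂a = 6(a - 1)(a + 4); at a=-2 this is -36, so a increases.
∂h/∂b = -6(b - 1)(b + 1); at b=-3 this is -48, so b increases.
a converges to its nearest critical value 1 (a local min of the a-part); b converges to -1. The iterate converges to (1, -1).

(1, -1)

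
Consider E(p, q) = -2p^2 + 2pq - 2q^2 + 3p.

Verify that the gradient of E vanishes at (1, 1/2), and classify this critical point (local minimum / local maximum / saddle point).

local maximum

∇E = (-4p + 2q + 3, 2p - 4q); substituting (1, 1/2) gives ∇E = (0, 0), so (1, 1/2) is indeed a critical point.
The Hessian of E is constant: H = [[-4, 2], [2, -4]].
det(H) = (-4)·(-4) − 2² = 12.
det(H) > 0 and tr(H) = -8 < 0, so H is negative definite and the point is a local maximum.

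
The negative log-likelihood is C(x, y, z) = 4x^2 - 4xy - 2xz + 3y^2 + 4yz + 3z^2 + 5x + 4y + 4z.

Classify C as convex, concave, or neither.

convex

C is quadratic, so its Hessian is the constant matrix H = [[8, -4, -2], [-4, 6, 4], [-2, 4, 6]].
Leading principal minors: 8, 32, 104.
All positive ⇒ H ≻ 0 ⇒ convex.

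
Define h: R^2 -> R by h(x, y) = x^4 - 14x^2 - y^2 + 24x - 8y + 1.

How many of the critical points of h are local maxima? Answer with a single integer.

h separates as a function of x plus a function of y, so ∇h=0 decouples.
∂h/∂x = 4(x - 2)(x - 1)(x + 3) = 0 at x ∈ {-3, 1, 2}; ∂h/∂y = -2(y + 4) = 0 at y ∈ {-4}.
The Hessian is diagonal: diag(h_xx, h_yy). Second derivatives: h_xx(-3)=80, h_xx(1)=-16, h_xx(2)=20; h_yy(-4)=-2.
Local maxima occur where both diagonal entries negative: (1, -4). Count: 1.

1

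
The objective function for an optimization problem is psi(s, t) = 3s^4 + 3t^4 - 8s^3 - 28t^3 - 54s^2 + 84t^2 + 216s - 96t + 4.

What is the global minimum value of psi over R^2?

-735

psi(s,t) separates as P(s) + Q(t) + 4, so its minimum is min P + min Q + 4.
P'(s) = 12(s - 3)(s - 2)(s + 3) vanishes at s ∈ {-3, 2, 3}; Q'(t) = 12(t - 4)(t - 2)(t - 1) vanishes at t ∈ {1, 2, 4}.
Local minima of P (where P''>0): P(-3)=-675, P(3)=189. Local minima of Q: Q(1)=-37, Q(4)=-64.
So the global minimum of psi is P(-3) + Q(4) + 4 = -675 − 64 + 4 = -735, attained at (-3, 4).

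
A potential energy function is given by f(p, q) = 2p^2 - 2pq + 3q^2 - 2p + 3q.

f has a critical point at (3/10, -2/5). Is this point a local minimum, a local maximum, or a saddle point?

local minimum

The Hessian of f is constant: H = [[4, -2], [-2, 6]].
det(H) = 4·6 − (-2)² = 20.
det(H) > 0 and tr(H) = 10 > 0, so H is positive definite and the point is a local minimum.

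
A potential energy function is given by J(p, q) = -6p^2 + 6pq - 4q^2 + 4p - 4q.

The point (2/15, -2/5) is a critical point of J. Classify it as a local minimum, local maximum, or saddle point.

The Hessian of J is constant: H = [[-12, 6], [6, -8]].
det(H) = (-12)·(-8) − 6² = 60.
det(H) > 0 and tr(H) = -20 < 0, so H is negative definite and the point is a local maximum.

local maximum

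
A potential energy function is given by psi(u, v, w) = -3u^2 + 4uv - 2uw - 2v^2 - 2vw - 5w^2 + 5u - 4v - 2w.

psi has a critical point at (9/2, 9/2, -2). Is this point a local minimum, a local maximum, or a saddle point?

local maximum

The Hessian is constant: H = [[-6, 4, -2], [4, -4, -2], [-2, -2, -10]].
Leading principal minors: Δ₁ = -6, Δ₂ = 8, Δ₃ = -8.
The minors alternate sign starting negative (−, +, −), so H is negative definite: a local maximum.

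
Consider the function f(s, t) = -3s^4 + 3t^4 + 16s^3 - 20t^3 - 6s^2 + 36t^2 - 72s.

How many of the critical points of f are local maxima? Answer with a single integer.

2

f separates as a function of s plus a function of t, so ∇f=0 decouples.
∂f/∂s = -12(s - 3)(s - 2)(s + 1) = 0 at s ∈ {-1, 2, 3}; ∂f/∂t = 12t(t - 3)(t - 2) = 0 at t ∈ {0, 2, 3}.
The Hessian is diagonal: diag(f_ss, f_tt). Second derivatives: f_ss(-1)=-144, f_ss(2)=36, f_ss(3)=-48; f_tt(0)=72, f_tt(2)=-24, f_tt(3)=36.
Local maxima occur where both diagonal entries negative: (-1, 2), (3, 2). Count: 2.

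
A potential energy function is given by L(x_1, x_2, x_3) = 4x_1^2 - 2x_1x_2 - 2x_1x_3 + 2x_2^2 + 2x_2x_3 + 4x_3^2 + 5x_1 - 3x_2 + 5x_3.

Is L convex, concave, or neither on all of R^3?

L is quadratic, so its Hessian is the constant matrix H = [[8, -2, -2], [-2, 4, 2], [-2, 2, 8]].
Leading principal minors: 8, 28, 192.
All positive ⇒ H ≻ 0 ⇒ convex.

convex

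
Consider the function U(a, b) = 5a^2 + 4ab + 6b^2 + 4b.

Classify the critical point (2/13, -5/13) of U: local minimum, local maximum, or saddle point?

local minimum

The Hessian of U is constant: H = [[10, 4], [4, 12]].
det(H) = 10·12 − 4² = 104.
det(H) > 0 and tr(H) = 22 > 0, so H is positive definite and the point is a local minimum.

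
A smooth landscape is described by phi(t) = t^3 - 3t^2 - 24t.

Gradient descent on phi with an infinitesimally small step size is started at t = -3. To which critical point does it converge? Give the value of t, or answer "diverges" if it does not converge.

phi'(t) = 3(t - 4)(t + 2), so phi'(-3) = 21.
Gradient descent moves in the -phi' direction, i.e. t is decreasing.
There is no critical point below t=-3, and phi' keeps the same sign, so the iterate runs off to −∞.

diverges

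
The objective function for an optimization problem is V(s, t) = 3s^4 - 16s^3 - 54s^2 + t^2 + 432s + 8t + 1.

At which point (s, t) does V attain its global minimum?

(-3, -4)

V(s,t) separates as P(s) + Q(t) + 1, so its minimum is min P + min Q + 1.
P'(s) = 12(s - 4)(s - 3)(s + 3) vanishes at s ∈ {-3, 3, 4}; Q'(t) = 2(t + 4) vanishes at t ∈ {-4}.
Local minima of P (where P''>0): P(-3)=-1107, P(4)=608. Local minima of Q: Q(-4)=-16.
So the global minimum of V is P(-3) + Q(-4) + 1 = -1107 − 16 + 1 = -1122, attained at (-3, -4).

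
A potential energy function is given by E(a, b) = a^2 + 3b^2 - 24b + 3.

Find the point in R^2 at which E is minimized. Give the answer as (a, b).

E(a,b) separates as P(a) + Q(b) + 3, so its minimum is min P + min Q + 3.
P'(a) = 2a vanishes at a ∈ {0}; Q'(b) = 6b - 24 vanishes at b ∈ {4}.
Local minima of P (where P''>0): P(0)=0. Local minima of Q: Q(4)=-48.
So the global minimum of E is P(0) + Q(4) + 3 = 0 − 48 + 3 = -45, attained at (0, 4).

(0, 4)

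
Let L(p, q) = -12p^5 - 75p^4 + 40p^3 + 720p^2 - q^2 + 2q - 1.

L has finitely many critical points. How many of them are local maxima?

L separates as a function of p plus a function of q, so ∇L=0 decouples.
∂L/∂p = -60p(p - 2)(p + 3)(p + 4) = 0 at p ∈ {-4, -3, 0, 2}; ∂L/∂q = -2(q - 1) = 0 at q ∈ {1}.
The Hessian is diagonal: diag(L_pp, L_qq). Second derivatives: L_pp(-4)=1440, L_pp(-3)=-900, L_pp(0)=1440, L_pp(2)=-3600; L_qq(1)=-2.
Local maxima occur where both diagonal entries negative: (-3, 1), (2, 1). Count: 2.

2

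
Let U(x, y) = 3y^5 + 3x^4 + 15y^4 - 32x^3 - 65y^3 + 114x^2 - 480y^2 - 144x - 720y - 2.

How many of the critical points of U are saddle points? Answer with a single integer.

6

U separates as a function of x plus a function of y, so ∇U=0 decouples.
∂U/∂x = 12(x - 4)(x - 3)(x - 1) = 0 at x ∈ {1, 3, 4}; ∂U/∂y = 15(y - 4)(y + 1)(y + 3)(y + 4) = 0 at y ∈ {-4, -3, -1, 4}.
The Hessian is diagonal: diag(U_xx, U_yy). Second derivatives: U_xx(1)=72, U_xx(3)=-24, U_xx(4)=36; U_yy(-4)=-360, U_yy(-3)=210, U_yy(-1)=-450, U_yy(4)=4200.
Saddle points occur where the two diagonal entries have opposite signs: (1, -4), (1, -1), (3, -3), (3, 4), (4, -4), (4, -1). Count: 6.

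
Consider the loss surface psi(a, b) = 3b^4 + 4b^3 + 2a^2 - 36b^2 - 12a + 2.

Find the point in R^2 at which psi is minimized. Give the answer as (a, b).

psi(a,b) separates as P(a) + Q(b) + 2, so its minimum is min P + min Q + 2.
P'(a) = 4a - 12 vanishes at a ∈ {3}; Q'(b) = 12b(b - 2)(b + 3) vanishes at b ∈ {-3, 0, 2}.
Local minima of P (where P''>0): P(3)=-18. Local minima of Q: Q(-3)=-189, Q(2)=-64.
So the global minimum of psi is P(3) + Q(-3) + 2 = -18 − 189 + 2 = -205, attained at (3, -3).

(3, -3)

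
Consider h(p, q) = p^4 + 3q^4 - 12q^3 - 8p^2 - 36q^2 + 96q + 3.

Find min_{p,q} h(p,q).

-205

h(p,q) separates as A(p) + B(q) + 3, so its minimum is min A + min B + 3.
A'(p) = 4p(p - 2)(p + 2) vanishes at p ∈ {-2, 0, 2}; B'(q) = 12(q - 4)(q - 1)(q + 2) vanishes at q ∈ {-2, 1, 4}.
Local minima of A (where A''>0): A(-2)=-16, A(2)=-16. Local minima of B: B(-2)=-192, B(4)=-192.
So the global minimum of h is A(-2) + B(-2) + 3 = -16 − 192 + 3 = -205, attained at (-2, -2).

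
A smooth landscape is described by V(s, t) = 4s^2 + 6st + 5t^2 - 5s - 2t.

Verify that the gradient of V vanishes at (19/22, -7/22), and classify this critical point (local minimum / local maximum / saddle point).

∇V = (8s + 6t - 5, 6s + 10t - 2); substituting (19/22, -7/22) gives ∇V = (0, 0), so (19/22, -7/22) is indeed a critical point.
The Hessian of V is constant: H = [[8, 6], [6, 10]].
det(H) = 8·10 − 6² = 44.
det(H) > 0 and tr(H) = 18 > 0, so H is positive definite and the point is a local minimum.

local minimum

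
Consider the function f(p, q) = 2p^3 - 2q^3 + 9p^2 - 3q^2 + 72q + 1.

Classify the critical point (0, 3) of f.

saddle point

The mixed partial ∂²f/∂p∂q is 0, so the Hessian at any point is diag(f_pp, f_qq) = diag(6(2p + 3), -6(2q + 1)).
At (0, 3): H = diag(18, -42).
The eigenvalues have opposite signs, so H is indefinite: a saddle point.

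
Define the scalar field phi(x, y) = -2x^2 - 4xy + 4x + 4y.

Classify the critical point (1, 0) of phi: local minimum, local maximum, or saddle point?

saddle point

The Hessian of phi is constant: H = [[-4, -4], [-4, 0]].
det(H) = (-4)·0 − (-4)² = -16.
Since det(H) < 0, H is indefinite and the critical point is a saddle point.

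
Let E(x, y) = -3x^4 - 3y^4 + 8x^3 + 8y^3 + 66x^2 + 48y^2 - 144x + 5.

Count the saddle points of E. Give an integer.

4

E separates as a function of x plus a function of y, so ∇E=0 decouples.
∂E/∂x = -12(x - 4)(x - 1)(x + 3) = 0 at x ∈ {-3, 1, 4}; ∂E/∂y = -12y(y - 4)(y + 2) = 0 at y ∈ {-2, 0, 4}.
The Hessian is diagonal: diag(E_xx, E_yy). Second derivatives: E_xx(-3)=-336, E_xx(1)=144, E_xx(4)=-252; E_yy(-2)=-144, E_yy(0)=96, E_yy(4)=-288.
Saddle points occur where the two diagonal entries have opposite signs: (-3, 0), (1, -2), (1, 4), (4, 0). Count: 4.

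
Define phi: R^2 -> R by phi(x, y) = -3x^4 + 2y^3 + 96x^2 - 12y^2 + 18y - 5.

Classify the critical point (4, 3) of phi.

saddle point

The mixed partial ∂²phi/∂x∂y is 0, so the Hessian at any point is diag(phi_xx, phi_yy) = diag(12(-3x^2 + 16), 12(y - 2)).
At (4, 3): H = diag(-384, 12).
The eigenvalues have opposite signs, so H is indefinite: a saddle point.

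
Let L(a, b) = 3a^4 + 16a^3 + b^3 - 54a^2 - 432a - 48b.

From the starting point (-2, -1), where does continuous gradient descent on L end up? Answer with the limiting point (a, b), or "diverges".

(3, 4)

L is separable, so gradient descent decouples: a follows -∂L/∂a, b follows -∂L/∂b.
∂L/∂a = 12(a - 3)(a + 3)(a + 4); at a=-2 this is -120, so a increases.
∂L/∂b = 3(b - 4)(b + 4); at b=-1 this is -45, so b increases.
a converges to its nearest critical value 3 (a local min of the a-part); b converges to 4. The iterate converges to (3, 4).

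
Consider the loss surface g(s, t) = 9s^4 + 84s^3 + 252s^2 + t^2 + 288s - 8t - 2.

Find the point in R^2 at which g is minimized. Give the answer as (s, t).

(-4, 4)

g(s,t) separates as P(s) + Q(t) − 2, so its minimum is min P + min Q − 2.
P'(s) = 36(s + 1)(s + 2)(s + 4) vanishes at s ∈ {-4, -2, -1}; Q'(t) = 2(t - 4) vanishes at t ∈ {4}.
Local minima of P (where P''>0): P(-4)=-192, P(-1)=-111. Local minima of Q: Q(4)=-16.
So the global minimum of g is P(-4) + Q(4) − 2 = -192 − 16 − 2 = -210, attained at (-4, 4).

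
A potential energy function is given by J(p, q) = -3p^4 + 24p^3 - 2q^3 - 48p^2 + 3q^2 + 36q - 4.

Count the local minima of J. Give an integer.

J separates as a function of p plus a function of q, so ∇J=0 decouples.
∂J/∂p = -12p(p - 4)(p - 2) = 0 at p ∈ {0, 2, 4}; ∂J/∂q = -6(q - 3)(q + 2) = 0 at q ∈ {-2, 3}.
The Hessian is diagonal: diag(J_pp, J_qq). Second derivatives: J_pp(0)=-96, J_pp(2)=48, J_pp(4)=-96; J_qq(-2)=30, J_qq(3)=-30.
Local minima occur where both diagonal entries positive: (2, -2). Count: 1.

1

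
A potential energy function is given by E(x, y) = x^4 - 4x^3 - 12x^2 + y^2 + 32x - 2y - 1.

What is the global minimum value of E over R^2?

E(x,y) separates as P(x) + Q(y) − 1, so its minimum is min P + min Q − 1.
P'(x) = 4(x - 4)(x - 1)(x + 2) vanishes at x ∈ {-2, 1, 4}; Q'(y) = 2y - 2 vanishes at y ∈ {1}.
Local minima of P (where P''>0): P(-2)=-64, P(4)=-64. Local minima of Q: Q(1)=-1.
So the global minimum of E is P(-2) + Q(1) − 1 = -64 − 1 − 1 = -66, attained at (-2, 1).

-66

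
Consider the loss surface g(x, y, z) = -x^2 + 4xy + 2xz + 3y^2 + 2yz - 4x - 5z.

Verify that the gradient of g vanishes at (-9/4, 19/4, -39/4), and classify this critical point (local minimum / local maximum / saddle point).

∇g = (-2x + 4y + 2z - 4, 4x + 6y + 2z, 2x + 2y - 5); substituting (-9/4, 19/4, -39/4) gives ∇g = (0, 0, 0), so (-9/4, 19/4, -39/4) is indeed a critical point.
The Hessian is constant: H = [[-2, 4, 2], [4, 6, 2], [2, 2, 0]].
Leading principal minors: Δ₁ = -2, Δ₂ = -28, Δ₃ = 16.
The minors fit neither the all-positive nor the alternating-sign pattern, so H is indefinite: a saddle point.

saddle point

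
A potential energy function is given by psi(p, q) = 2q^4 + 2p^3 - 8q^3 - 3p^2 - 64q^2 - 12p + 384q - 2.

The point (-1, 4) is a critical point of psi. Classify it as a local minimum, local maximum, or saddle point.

saddle point

The mixed partial ∂²psi/∂p∂q is 0, so the Hessian at any point is diag(psi_pp, psi_qq) = diag(6(2p - 1), 8(3q^2 - 6q - 16)).
At (-1, 4): H = diag(-18, 64).
The eigenvalues have opposite signs, so H is indefinite: a saddle point.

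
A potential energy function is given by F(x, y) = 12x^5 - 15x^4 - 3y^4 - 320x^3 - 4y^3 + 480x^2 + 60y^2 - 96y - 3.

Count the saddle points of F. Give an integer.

F separates as a function of x plus a function of y, so ∇F=0 decouples.
∂F/∂x = 60x(x - 4)(x - 1)(x + 4) = 0 at x ∈ {-4, 0, 1, 4}; ∂F/∂y = -12(y - 2)(y - 1)(y + 4) = 0 at y ∈ {-4, 1, 2}.
The Hessian is diagonal: diag(F_xx, F_yy). Second derivatives: F_xx(-4)=-9600, F_xx(0)=960, F_xx(1)=-900, F_xx(4)=5760; F_yy(-4)=-360, F_yy(1)=60, F_yy(2)=-72.
Saddle points occur where the two diagonal entries have opposite signs: (-4, 1), (0, -4), (0, 2), (1, 1), (4, -4), (4, 2). Count: 6.

6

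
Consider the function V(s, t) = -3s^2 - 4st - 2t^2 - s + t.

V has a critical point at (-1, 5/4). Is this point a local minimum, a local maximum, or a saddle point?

The Hessian of V is constant: H = [[-6, -4], [-4, -4]].
det(H) = (-6)·(-4) − (-4)² = 8.
det(H) > 0 and tr(H) = -10 < 0, so H is negative definite and the point is a local maximum.

local maximum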